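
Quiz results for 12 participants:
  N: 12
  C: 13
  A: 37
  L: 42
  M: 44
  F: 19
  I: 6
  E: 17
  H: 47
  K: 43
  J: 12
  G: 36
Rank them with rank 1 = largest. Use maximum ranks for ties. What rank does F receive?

Sorted (descending): 47, 44, 43, 42, 37, 36, 19, 17, 13, 12, 12, 6
The 2 values of 12 occupy positions 10–11 → each gets rank 11.
F has value 19 → rank 7.

7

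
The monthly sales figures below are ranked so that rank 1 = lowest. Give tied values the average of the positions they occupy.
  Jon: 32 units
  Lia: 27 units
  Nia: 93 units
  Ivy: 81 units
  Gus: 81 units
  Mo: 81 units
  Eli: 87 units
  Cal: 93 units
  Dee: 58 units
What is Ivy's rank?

Sorted (ascending): 27, 32, 58, 81, 81, 81, 87, 93, 93
The 3 values of 81 occupy positions 4–6 → average rank 5.
The 2 values of 93 occupy positions 8–9 → average rank (8+9)/2 = 8.5.
Ivy has value 81 units → rank 5.

5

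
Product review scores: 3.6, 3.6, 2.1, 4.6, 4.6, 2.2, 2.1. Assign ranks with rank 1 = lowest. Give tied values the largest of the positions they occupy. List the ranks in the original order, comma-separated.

Sorted (ascending): 2.1, 2.1, 2.2, 3.6, 3.6, 4.6, 4.6
The 2 values of 2.1 occupy positions 1–2 → each gets rank 2.
The 2 values of 3.6 occupy positions 4–5 → each gets rank 5.
The 2 values of 4.6 occupy positions 6–7 → each gets rank 7.

5, 5, 2, 7, 7, 3, 2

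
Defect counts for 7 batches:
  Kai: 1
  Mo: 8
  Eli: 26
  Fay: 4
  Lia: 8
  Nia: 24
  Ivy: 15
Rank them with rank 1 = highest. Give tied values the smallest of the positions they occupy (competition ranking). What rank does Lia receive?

4

Sorted (descending): 26, 24, 15, 8, 8, 4, 1
The 2 values of 8 occupy positions 4–5 → each gets rank 4.
Lia has value 8 → rank 4.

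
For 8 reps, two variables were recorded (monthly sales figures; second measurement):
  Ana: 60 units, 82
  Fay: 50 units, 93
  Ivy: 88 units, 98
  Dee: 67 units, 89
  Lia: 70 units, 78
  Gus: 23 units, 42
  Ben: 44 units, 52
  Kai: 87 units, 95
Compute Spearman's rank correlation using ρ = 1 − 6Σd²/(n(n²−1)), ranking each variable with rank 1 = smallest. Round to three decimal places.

Ranks of variable 1: 4, 3, 8, 5, 6, 1, 2, 7
Ranks of variable 2: 4, 6, 8, 5, 3, 1, 2, 7
d = r₁ − r₂: 0, -3, 0, 0, 3, 0, 0, 0
d²: 0, 9, 0, 0, 9, 0, 0, 0; Σd² = 18
ρ = 1 − 6·18/(8·63) = 1 − 108/504 = 0.786

0.786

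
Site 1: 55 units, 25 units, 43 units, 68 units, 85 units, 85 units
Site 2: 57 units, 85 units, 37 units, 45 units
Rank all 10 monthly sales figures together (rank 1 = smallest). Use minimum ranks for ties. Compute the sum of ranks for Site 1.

32

Sorted (ascending): 25, 37, 43, 45, 55, 57, 68, 85, 85, 85
The 3 values of 85 occupy positions 8–10 → each gets rank 8.
Site 1 values → pooled ranks: 55→5, 25→1, 43→3, 68→7, 85→8, 85→8
Rank sum = 5 + 1 + 3 + 7 + 8 + 8 = 32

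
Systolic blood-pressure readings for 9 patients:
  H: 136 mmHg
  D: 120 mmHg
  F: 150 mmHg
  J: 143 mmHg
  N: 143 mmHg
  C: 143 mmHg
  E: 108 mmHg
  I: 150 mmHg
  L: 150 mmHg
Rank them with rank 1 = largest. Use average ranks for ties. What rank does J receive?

Sorted (descending): 150, 150, 150, 143, 143, 143, 136, 120, 108
The 3 values of 150 occupy positions 1–3 → average rank 2.
The 3 values of 143 occupy positions 4–6 → average rank 5.
J has value 143 mmHg → rank 5.

5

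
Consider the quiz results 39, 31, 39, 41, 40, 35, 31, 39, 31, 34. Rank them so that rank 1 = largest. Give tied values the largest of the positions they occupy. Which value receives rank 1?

Sorted (descending): 41, 40, 39, 39, 39, 35, 34, 31, 31, 31
The 3 values of 39 occupy positions 3–5 → each gets rank 5.
The 3 values of 31 occupy positions 8–10 → each gets rank 10.
Rank 1 → value 41.

41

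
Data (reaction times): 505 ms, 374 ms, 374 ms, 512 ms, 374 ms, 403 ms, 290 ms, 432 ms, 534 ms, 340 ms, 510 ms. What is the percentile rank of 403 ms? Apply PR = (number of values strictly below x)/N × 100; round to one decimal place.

N = 11.
Strictly below 403: 5. Equal to 403: 1.
PR = 5/11 × 100 = 45.5

45.5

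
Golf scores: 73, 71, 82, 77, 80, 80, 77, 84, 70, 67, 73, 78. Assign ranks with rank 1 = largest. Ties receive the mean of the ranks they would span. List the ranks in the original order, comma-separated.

8.5, 10, 2, 6.5, 3.5, 3.5, 6.5, 1, 11, 12, 8.5, 5

Sorted (descending): 84, 82, 80, 80, 78, 77, 77, 73, 73, 71, 70, 67
The 2 values of 80 occupy positions 3–4 → average rank (3+4)/2 = 3.5.
The 2 values of 77 occupy positions 6–7 → average rank (6+7)/2 = 6.5.
The 2 values of 73 occupy positions 8–9 → average rank (8+9)/2 = 8.5.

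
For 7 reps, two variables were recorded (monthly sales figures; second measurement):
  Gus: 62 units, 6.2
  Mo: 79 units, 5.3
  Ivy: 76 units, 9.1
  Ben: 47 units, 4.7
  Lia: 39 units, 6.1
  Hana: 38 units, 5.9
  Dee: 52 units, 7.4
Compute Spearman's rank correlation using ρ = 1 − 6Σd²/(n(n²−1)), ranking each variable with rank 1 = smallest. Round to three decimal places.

0.250

Ranks of variable 1: 5, 7, 6, 3, 2, 1, 4
Ranks of variable 2: 5, 2, 7, 1, 4, 3, 6
d = r₁ − r₂: 0, 5, -1, 2, -2, -2, -2
d²: 0, 25, 1, 4, 4, 4, 4; Σd² = 42
ρ = 1 − 6·42/(7·48) = 1 − 252/336 = 0.250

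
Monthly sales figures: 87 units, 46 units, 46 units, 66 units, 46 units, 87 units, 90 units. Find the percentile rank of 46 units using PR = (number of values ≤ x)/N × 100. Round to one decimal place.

42.9

N = 7.
Strictly below 46: 0. Equal to 46: 3.
PR = 3/7 × 100 = 42.9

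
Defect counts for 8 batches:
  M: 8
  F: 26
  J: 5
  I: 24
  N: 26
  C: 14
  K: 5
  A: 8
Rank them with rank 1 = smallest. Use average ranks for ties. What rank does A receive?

Sorted (ascending): 5, 5, 8, 8, 14, 24, 26, 26
The 2 values of 5 occupy positions 1–2 → average rank (1+2)/2 = 1.5.
The 2 values of 8 occupy positions 3–4 → average rank (3+4)/2 = 3.5.
The 2 values of 26 occupy positions 7–8 → average rank (7+8)/2 = 7.5.
A has value 8 → rank 3.5.

3.5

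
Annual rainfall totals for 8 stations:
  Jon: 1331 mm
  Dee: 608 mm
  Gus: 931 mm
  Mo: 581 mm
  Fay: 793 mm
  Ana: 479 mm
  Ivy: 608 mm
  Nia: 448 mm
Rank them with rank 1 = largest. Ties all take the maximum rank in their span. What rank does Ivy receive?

Sorted (descending): 1331, 931, 793, 608, 608, 581, 479, 448
The 2 values of 608 occupy positions 4–5 → each gets rank 5.
Ivy has value 608 mm → rank 5.

5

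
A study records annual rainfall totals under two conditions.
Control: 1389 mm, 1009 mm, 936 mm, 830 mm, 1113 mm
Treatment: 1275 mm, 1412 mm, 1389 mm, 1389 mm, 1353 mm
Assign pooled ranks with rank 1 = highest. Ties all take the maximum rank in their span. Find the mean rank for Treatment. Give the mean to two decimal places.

4.00

Sorted (descending): 1412, 1389, 1389, 1389, 1353, 1275, 1113, 1009, 936, 830
The 3 values of 1389 occupy positions 2–4 → each gets rank 4.
Treatment values → pooled ranks: 1275→6, 1412→1, 1389→4, 1389→4, 1353→5
Mean rank = (6 + 1 + 4 + 4 + 5) / 5 = 4.00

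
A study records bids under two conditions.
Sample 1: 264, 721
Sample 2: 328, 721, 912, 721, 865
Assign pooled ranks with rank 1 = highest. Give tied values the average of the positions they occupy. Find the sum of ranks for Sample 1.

11

Sorted (descending): 912, 865, 721, 721, 721, 328, 264
The 3 values of 721 occupy positions 3–5 → average rank 4.
Sample 1 values → pooled ranks: 264→7, 721→4
Rank sum = 7 + 4 = 11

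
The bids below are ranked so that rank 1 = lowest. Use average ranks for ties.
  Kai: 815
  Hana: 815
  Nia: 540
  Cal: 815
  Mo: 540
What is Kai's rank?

Sorted (ascending): 540, 540, 815, 815, 815
The 2 values of 540 occupy positions 1–2 → average rank (1+2)/2 = 1.5.
The 3 values of 815 occupy positions 3–5 → average rank 4.
Kai has value 815 → rank 4.

4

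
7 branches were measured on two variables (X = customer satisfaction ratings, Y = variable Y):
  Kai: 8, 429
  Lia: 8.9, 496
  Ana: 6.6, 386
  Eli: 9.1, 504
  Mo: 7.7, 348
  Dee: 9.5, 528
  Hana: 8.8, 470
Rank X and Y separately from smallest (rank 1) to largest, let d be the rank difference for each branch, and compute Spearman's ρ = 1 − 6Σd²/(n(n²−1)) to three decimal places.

Ranks of variable 1: 3, 5, 1, 6, 2, 7, 4
Ranks of variable 2: 3, 5, 2, 6, 1, 7, 4
d = r₁ − r₂: 0, 0, -1, 0, 1, 0, 0
d²: 0, 0, 1, 0, 1, 0, 0; Σd² = 2
ρ = 1 − 6·2/(7·48) = 1 − 12/336 = 0.964

0.964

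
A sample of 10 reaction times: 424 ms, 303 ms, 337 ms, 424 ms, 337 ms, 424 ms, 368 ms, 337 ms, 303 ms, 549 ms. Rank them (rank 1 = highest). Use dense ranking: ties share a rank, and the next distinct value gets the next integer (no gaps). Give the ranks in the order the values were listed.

2, 5, 4, 2, 4, 2, 3, 4, 5, 1

Sorted (descending): 549, 424, 424, 424, 368, 337, 337, 337, 303, 303
The 3 values of 424 share dense rank 2.
The 3 values of 337 share dense rank 4.
The 2 values of 303 share dense rank 5.
Remaining distinct values take the next consecutive integers.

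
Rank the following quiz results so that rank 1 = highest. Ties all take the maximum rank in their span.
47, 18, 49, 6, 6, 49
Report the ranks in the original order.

3, 4, 2, 6, 6, 2

Sorted (descending): 49, 49, 47, 18, 6, 6
The 2 values of 49 occupy positions 1–2 → each gets rank 2.
The 2 values of 6 occupy positions 5–6 → each gets rank 6.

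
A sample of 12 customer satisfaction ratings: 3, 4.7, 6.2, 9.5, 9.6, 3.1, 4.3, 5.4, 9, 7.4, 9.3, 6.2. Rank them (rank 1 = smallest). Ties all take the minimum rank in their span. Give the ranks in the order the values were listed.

Sorted (ascending): 3, 3.1, 4.3, 4.7, 5.4, 6.2, 6.2, 7.4, 9, 9.3, 9.5, 9.6
The 2 values of 6.2 occupy positions 6–7 → each gets rank 6.

1, 4, 6, 11, 12, 2, 3, 5, 9, 8, 10, 6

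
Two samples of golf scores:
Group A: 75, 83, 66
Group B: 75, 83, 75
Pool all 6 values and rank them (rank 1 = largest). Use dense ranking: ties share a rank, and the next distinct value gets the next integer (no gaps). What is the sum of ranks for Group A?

Sorted (descending): 83, 83, 75, 75, 75, 66
The 2 values of 83 share dense rank 1.
The 3 values of 75 share dense rank 2.
Remaining distinct values take the next consecutive integers.
Group A values → pooled ranks: 75→2, 83→1, 66→3
Rank sum = 2 + 1 + 3 = 6

6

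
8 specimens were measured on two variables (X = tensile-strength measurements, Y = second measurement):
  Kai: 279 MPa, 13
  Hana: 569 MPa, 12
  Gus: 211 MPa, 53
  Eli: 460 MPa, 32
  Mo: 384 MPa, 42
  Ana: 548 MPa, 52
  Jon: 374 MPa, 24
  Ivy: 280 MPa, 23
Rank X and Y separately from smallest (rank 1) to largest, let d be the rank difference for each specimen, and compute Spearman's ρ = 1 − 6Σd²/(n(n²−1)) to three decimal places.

Ranks of variable 1: 2, 8, 1, 6, 5, 7, 4, 3
Ranks of variable 2: 2, 1, 8, 5, 6, 7, 4, 3
d = r₁ − r₂: 0, 7, -7, 1, -1, 0, 0, 0
d²: 0, 49, 49, 1, 1, 0, 0, 0; Σd² = 100
ρ = 1 − 6·100/(8·63) = 1 − 600/504 = -0.190

-0.190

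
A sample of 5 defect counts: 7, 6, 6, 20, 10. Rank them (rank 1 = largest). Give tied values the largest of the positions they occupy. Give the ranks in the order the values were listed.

3, 5, 5, 1, 2

Sorted (descending): 20, 10, 7, 6, 6
The 2 values of 6 occupy positions 4–5 → each gets rank 5.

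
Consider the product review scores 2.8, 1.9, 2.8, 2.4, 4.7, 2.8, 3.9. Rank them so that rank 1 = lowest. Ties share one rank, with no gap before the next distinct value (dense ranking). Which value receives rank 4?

3.9

Sorted (ascending): 1.9, 2.4, 2.8, 2.8, 2.8, 3.9, 4.7
The 3 values of 2.8 share dense rank 3.
Remaining distinct values take the next consecutive integers.
Rank 4 → value 3.9.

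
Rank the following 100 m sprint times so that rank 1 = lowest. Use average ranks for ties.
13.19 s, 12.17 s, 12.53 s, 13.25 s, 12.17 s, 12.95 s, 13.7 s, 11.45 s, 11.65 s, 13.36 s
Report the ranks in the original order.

Sorted (ascending): 11.45, 11.65, 12.17, 12.17, 12.53, 12.95, 13.19, 13.25, 13.36, 13.7
The 2 values of 12.17 occupy positions 3–4 → average rank (3+4)/2 = 3.5.

7, 3.5, 5, 8, 3.5, 6, 10, 1, 2, 9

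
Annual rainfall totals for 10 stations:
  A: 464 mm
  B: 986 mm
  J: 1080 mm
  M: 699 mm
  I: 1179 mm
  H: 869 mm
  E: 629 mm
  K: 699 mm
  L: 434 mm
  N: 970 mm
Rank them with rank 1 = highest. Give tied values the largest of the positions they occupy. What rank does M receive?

7

Sorted (descending): 1179, 1080, 986, 970, 869, 699, 699, 629, 464, 434
The 2 values of 699 occupy positions 6–7 → each gets rank 7.
M has value 699 mm → rank 7.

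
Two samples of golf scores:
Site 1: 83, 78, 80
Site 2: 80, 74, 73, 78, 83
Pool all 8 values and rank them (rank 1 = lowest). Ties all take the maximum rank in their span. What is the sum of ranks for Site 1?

Sorted (ascending): 73, 74, 78, 78, 80, 80, 83, 83
The 2 values of 78 occupy positions 3–4 → each gets rank 4.
The 2 values of 80 occupy positions 5–6 → each gets rank 6.
The 2 values of 83 occupy positions 7–8 → each gets rank 8.
Site 1 values → pooled ranks: 83→8, 78→4, 80→6
Rank sum = 8 + 4 + 6 = 18

18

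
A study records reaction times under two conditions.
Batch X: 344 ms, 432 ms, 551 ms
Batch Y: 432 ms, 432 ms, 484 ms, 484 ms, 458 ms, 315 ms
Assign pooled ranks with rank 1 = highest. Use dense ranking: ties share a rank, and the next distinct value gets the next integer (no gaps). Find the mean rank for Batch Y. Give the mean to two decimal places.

Sorted (descending): 551, 484, 484, 458, 432, 432, 432, 344, 315
The 2 values of 484 share dense rank 2.
The 3 values of 432 share dense rank 4.
Remaining distinct values take the next consecutive integers.
Batch Y values → pooled ranks: 432→4, 432→4, 484→2, 484→2, 458→3, 315→6
Mean rank = (4 + 4 + 2 + 2 + 3 + 6) / 6 = 3.50

3.50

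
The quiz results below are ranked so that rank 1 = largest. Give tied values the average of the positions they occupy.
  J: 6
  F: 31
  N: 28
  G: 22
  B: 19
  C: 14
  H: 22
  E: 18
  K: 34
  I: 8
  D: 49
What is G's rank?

Sorted (descending): 49, 34, 31, 28, 22, 22, 19, 18, 14, 8, 6
The 2 values of 22 occupy positions 5–6 → average rank (5+6)/2 = 5.5.
G has value 22 → rank 5.5.

5.5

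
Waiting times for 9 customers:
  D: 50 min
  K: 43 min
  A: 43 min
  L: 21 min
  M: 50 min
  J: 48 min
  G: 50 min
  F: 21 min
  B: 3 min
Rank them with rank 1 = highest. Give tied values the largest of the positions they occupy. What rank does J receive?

Sorted (descending): 50, 50, 50, 48, 43, 43, 21, 21, 3
The 3 values of 50 occupy positions 1–3 → each gets rank 3.
The 2 values of 43 occupy positions 5–6 → each gets rank 6.
The 2 values of 21 occupy positions 7–8 → each gets rank 8.
J has value 48 min → rank 4.

4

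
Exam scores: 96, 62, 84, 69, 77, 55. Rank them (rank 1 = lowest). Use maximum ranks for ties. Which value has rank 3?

Sorted (ascending): 55, 62, 69, 77, 84, 96
No ties — each value takes its position as its rank.
Rank 3 → value 69.

69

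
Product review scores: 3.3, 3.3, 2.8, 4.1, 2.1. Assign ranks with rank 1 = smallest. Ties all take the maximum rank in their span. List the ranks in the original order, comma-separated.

Sorted (ascending): 2.1, 2.8, 3.3, 3.3, 4.1
The 2 values of 3.3 occupy positions 3–4 → each gets rank 4.

4, 4, 2, 5, 1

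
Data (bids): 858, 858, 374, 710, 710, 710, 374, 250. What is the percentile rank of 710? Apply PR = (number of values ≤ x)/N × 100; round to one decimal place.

75.0

N = 8.
Strictly below 710: 3. Equal to 710: 3.
PR = 6/8 × 100 = 75.0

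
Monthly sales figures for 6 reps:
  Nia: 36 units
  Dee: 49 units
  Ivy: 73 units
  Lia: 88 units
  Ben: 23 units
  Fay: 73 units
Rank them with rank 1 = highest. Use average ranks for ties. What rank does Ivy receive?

2.5

Sorted (descending): 88, 73, 73, 49, 36, 23
The 2 values of 73 occupy positions 2–3 → average rank (2+3)/2 = 2.5.
Ivy has value 73 units → rank 2.5.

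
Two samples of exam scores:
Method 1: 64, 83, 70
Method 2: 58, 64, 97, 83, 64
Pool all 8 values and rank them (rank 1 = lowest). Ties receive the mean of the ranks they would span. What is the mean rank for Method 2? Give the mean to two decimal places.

Sorted (ascending): 58, 64, 64, 64, 70, 83, 83, 97
The 3 values of 64 occupy positions 2–4 → average rank 3.
The 2 values of 83 occupy positions 6–7 → average rank (6+7)/2 = 6.5.
Method 2 values → pooled ranks: 58→1, 64→3, 97→8, 83→6.5, 64→3
Mean rank = (1 + 3 + 8 + 6.5 + 3) / 5 = 4.30

4.30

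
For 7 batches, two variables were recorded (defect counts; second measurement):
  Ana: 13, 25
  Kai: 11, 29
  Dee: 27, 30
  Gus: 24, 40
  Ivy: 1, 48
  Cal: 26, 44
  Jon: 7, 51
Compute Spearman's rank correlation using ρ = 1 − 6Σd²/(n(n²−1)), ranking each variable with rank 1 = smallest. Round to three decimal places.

Ranks of variable 1: 4, 3, 7, 5, 1, 6, 2
Ranks of variable 2: 1, 2, 3, 4, 6, 5, 7
d = r₁ − r₂: 3, 1, 4, 1, -5, 1, -5
d²: 9, 1, 16, 1, 25, 1, 25; Σd² = 78
ρ = 1 − 6·78/(7·48) = 1 − 468/336 = -0.393

-0.393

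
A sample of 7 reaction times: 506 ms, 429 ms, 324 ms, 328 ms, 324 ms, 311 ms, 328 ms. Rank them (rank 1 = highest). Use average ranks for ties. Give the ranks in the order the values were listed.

1, 2, 5.5, 3.5, 5.5, 7, 3.5

Sorted (descending): 506, 429, 328, 328, 324, 324, 311
The 2 values of 328 occupy positions 3–4 → average rank (3+4)/2 = 3.5.
The 2 values of 324 occupy positions 5–6 → average rank (5+6)/2 = 5.5.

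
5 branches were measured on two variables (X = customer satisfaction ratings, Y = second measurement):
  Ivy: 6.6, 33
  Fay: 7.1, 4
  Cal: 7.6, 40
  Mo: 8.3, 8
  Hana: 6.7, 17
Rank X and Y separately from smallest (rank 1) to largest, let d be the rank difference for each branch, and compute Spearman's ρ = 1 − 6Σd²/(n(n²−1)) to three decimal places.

Ranks of variable 1: 1, 3, 4, 5, 2
Ranks of variable 2: 4, 1, 5, 2, 3
d = r₁ − r₂: -3, 2, -1, 3, -1
d²: 9, 4, 1, 9, 1; Σd² = 24
ρ = 1 − 6·24/(5·24) = 1 − 144/120 = -0.200

-0.200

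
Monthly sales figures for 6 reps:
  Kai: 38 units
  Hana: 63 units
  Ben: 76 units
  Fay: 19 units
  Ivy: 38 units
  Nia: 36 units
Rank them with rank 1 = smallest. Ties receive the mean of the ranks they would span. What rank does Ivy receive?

Sorted (ascending): 19, 36, 38, 38, 63, 76
The 2 values of 38 occupy positions 3–4 → average rank (3+4)/2 = 3.5.
Ivy has value 38 units → rank 3.5.

3.5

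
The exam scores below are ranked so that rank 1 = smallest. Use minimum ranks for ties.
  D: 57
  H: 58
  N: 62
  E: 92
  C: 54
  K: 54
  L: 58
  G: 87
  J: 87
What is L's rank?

4

Sorted (ascending): 54, 54, 57, 58, 58, 62, 87, 87, 92
The 2 values of 54 occupy positions 1–2 → each gets rank 1.
The 2 values of 58 occupy positions 4–5 → each gets rank 4.
The 2 values of 87 occupy positions 7–8 → each gets rank 7.
L has value 58 → rank 4.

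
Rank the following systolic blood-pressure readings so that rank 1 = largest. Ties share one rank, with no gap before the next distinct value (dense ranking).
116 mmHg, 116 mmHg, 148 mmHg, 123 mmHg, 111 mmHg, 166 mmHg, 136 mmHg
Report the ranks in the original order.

Sorted (descending): 166, 148, 136, 123, 116, 116, 111
The 2 values of 116 share dense rank 5.
Remaining distinct values take the next consecutive integers.

5, 5, 2, 4, 6, 1, 3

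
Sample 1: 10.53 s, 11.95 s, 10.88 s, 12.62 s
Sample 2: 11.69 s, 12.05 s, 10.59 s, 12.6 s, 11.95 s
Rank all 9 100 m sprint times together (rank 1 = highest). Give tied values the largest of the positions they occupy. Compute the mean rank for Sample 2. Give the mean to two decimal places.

4.80

Sorted (descending): 12.62, 12.6, 12.05, 11.95, 11.95, 11.69, 10.88, 10.59, 10.53
The 2 values of 11.95 occupy positions 4–5 → each gets rank 5.
Sample 2 values → pooled ranks: 11.69→6, 12.05→3, 10.59→8, 12.6→2, 11.95→5
Mean rank = (6 + 3 + 8 + 2 + 5) / 5 = 4.80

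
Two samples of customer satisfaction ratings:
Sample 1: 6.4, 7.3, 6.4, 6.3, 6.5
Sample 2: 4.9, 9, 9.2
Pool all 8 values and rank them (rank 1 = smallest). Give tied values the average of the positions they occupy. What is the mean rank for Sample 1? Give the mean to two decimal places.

4.00

Sorted (ascending): 4.9, 6.3, 6.4, 6.4, 6.5, 7.3, 9, 9.2
The 2 values of 6.4 occupy positions 3–4 → average rank (3+4)/2 = 3.5.
Sample 1 values → pooled ranks: 6.4→3.5, 7.3→6, 6.4→3.5, 6.3→2, 6.5→5
Mean rank = (3.5 + 6 + 3.5 + 2 + 5) / 5 = 4.00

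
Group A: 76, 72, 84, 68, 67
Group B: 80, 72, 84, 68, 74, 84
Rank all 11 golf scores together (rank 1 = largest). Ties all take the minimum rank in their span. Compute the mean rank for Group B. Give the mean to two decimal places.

4.67

Sorted (descending): 84, 84, 84, 80, 76, 74, 72, 72, 68, 68, 67
The 3 values of 84 occupy positions 1–3 → each gets rank 1.
The 2 values of 72 occupy positions 7–8 → each gets rank 7.
The 2 values of 68 occupy positions 9–10 → each gets rank 9.
Group B values → pooled ranks: 80→4, 72→7, 84→1, 68→9, 74→6, 84→1
Mean rank = (4 + 7 + 1 + 9 + 6 + 1) / 6 = 4.67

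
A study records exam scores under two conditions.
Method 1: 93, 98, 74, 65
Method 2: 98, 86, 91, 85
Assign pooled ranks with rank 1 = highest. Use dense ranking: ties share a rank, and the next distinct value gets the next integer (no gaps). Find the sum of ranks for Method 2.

13

Sorted (descending): 98, 98, 93, 91, 86, 85, 74, 65
The 2 values of 98 share dense rank 1.
Remaining distinct values take the next consecutive integers.
Method 2 values → pooled ranks: 98→1, 86→4, 91→3, 85→5
Rank sum = 1 + 4 + 3 + 5 = 13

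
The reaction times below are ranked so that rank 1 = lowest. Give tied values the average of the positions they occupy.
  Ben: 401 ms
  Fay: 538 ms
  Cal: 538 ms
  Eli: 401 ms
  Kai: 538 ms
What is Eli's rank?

Sorted (ascending): 401, 401, 538, 538, 538
The 2 values of 401 occupy positions 1–2 → average rank (1+2)/2 = 1.5.
The 3 values of 538 occupy positions 3–5 → average rank 4.
Eli has value 401 ms → rank 1.5.

1.5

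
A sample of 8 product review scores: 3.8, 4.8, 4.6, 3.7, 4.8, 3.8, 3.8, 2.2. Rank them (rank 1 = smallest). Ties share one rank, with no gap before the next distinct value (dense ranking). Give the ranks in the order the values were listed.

Sorted (ascending): 2.2, 3.7, 3.8, 3.8, 3.8, 4.6, 4.8, 4.8
The 3 values of 3.8 share dense rank 3.
The 2 values of 4.8 share dense rank 5.
Remaining distinct values take the next consecutive integers.

3, 5, 4, 2, 5, 3, 3, 1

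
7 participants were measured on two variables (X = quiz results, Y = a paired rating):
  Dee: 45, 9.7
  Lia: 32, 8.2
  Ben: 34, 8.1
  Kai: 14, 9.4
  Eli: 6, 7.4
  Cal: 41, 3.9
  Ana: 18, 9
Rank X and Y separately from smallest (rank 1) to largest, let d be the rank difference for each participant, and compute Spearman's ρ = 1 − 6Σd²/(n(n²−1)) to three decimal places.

0.107

Ranks of variable 1: 7, 4, 5, 2, 1, 6, 3
Ranks of variable 2: 7, 4, 3, 6, 2, 1, 5
d = r₁ − r₂: 0, 0, 2, -4, -1, 5, -2
d²: 0, 0, 4, 16, 1, 25, 4; Σd² = 50
ρ = 1 − 6·50/(7·48) = 1 − 300/336 = 0.107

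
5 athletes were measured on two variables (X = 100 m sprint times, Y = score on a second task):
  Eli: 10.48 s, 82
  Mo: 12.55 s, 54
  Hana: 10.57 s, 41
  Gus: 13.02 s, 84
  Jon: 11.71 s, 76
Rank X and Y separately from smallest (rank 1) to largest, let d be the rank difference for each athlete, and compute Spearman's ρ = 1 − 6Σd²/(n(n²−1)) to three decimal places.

Ranks of variable 1: 1, 4, 2, 5, 3
Ranks of variable 2: 4, 2, 1, 5, 3
d = r₁ − r₂: -3, 2, 1, 0, 0
d²: 9, 4, 1, 0, 0; Σd² = 14
ρ = 1 − 6·14/(5·24) = 1 − 84/120 = 0.300

0.300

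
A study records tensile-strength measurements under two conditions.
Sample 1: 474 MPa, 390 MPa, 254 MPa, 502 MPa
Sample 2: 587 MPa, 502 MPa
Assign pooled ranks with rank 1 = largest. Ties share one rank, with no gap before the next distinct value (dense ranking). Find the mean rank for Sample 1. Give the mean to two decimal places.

Sorted (descending): 587, 502, 502, 474, 390, 254
The 2 values of 502 share dense rank 2.
Remaining distinct values take the next consecutive integers.
Sample 1 values → pooled ranks: 474→3, 390→4, 254→5, 502→2
Mean rank = (3 + 4 + 5 + 2) / 4 = 3.50

3.50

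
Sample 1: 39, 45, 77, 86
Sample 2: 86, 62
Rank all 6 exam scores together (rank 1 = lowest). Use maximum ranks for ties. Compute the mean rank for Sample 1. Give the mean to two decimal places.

3.25

Sorted (ascending): 39, 45, 62, 77, 86, 86
The 2 values of 86 occupy positions 5–6 → each gets rank 6.
Sample 1 values → pooled ranks: 39→1, 45→2, 77→4, 86→6
Mean rank = (1 + 2 + 4 + 6) / 4 = 3.25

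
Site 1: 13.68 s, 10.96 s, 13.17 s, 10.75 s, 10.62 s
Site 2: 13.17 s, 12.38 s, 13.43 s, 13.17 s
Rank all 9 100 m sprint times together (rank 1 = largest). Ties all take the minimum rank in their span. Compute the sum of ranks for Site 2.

Sorted (descending): 13.68, 13.43, 13.17, 13.17, 13.17, 12.38, 10.96, 10.75, 10.62
The 3 values of 13.17 occupy positions 3–5 → each gets rank 3.
Site 2 values → pooled ranks: 13.17→3, 12.38→6, 13.43→2, 13.17→3
Rank sum = 3 + 6 + 2 + 3 = 14

14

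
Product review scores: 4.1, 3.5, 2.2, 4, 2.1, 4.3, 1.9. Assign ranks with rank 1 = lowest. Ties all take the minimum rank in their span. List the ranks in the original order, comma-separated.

6, 4, 3, 5, 2, 7, 1

Sorted (ascending): 1.9, 2.1, 2.2, 3.5, 4, 4.1, 4.3
No ties — each value takes its position as its rank.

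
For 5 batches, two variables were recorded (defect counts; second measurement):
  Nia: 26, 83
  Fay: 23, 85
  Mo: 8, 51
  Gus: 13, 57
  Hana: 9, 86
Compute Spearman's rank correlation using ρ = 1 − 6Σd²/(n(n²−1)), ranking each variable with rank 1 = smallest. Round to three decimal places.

0.300

Ranks of variable 1: 5, 4, 1, 3, 2
Ranks of variable 2: 3, 4, 1, 2, 5
d = r₁ − r₂: 2, 0, 0, 1, -3
d²: 4, 0, 0, 1, 9; Σd² = 14
ρ = 1 − 6·14/(5·24) = 1 − 84/120 = 0.300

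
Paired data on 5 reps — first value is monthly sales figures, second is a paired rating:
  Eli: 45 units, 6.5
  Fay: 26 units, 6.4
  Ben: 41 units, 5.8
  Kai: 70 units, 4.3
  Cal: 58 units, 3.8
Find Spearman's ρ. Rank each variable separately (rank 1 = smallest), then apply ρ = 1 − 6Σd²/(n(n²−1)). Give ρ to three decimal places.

Ranks of variable 1: 3, 1, 2, 5, 4
Ranks of variable 2: 5, 4, 3, 2, 1
d = r₁ − r₂: -2, -3, -1, 3, 3
d²: 4, 9, 1, 9, 9; Σd² = 32
ρ = 1 − 6·32/(5·24) = 1 − 192/120 = -0.600

-0.600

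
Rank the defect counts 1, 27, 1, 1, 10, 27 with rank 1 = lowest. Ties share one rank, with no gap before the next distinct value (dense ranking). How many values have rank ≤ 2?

4

Sorted (ascending): 1, 1, 1, 10, 27, 27
The 3 values of 1 share dense rank 1.
The 2 values of 27 share dense rank 3.
Remaining distinct values take the next consecutive integers.
Ranks ≤ 2: {1, 1, 1, 2} → 4 values.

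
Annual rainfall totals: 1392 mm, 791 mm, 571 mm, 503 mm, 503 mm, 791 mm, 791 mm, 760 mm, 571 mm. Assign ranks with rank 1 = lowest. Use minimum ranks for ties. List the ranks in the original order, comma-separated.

9, 6, 3, 1, 1, 6, 6, 5, 3

Sorted (ascending): 503, 503, 571, 571, 760, 791, 791, 791, 1392
The 2 values of 503 occupy positions 1–2 → each gets rank 1.
The 2 values of 571 occupy positions 3–4 → each gets rank 3.
The 3 values of 791 occupy positions 6–8 → each gets rank 6.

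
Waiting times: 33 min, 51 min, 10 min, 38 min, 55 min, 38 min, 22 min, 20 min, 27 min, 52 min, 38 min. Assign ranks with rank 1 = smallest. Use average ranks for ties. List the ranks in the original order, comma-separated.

Sorted (ascending): 10, 20, 22, 27, 33, 38, 38, 38, 51, 52, 55
The 3 values of 38 occupy positions 6–8 → average rank 7.

5, 9, 1, 7, 11, 7, 3, 2, 4, 10, 7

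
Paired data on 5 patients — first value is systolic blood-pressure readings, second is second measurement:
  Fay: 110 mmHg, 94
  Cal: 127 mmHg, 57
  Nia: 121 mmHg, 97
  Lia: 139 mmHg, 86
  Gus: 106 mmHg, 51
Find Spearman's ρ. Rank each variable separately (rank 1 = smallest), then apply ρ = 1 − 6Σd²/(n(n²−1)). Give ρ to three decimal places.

0.200

Ranks of variable 1: 2, 4, 3, 5, 1
Ranks of variable 2: 4, 2, 5, 3, 1
d = r₁ − r₂: -2, 2, -2, 2, 0
d²: 4, 4, 4, 4, 0; Σd² = 16
ρ = 1 − 6·16/(5·24) = 1 − 96/120 = 0.200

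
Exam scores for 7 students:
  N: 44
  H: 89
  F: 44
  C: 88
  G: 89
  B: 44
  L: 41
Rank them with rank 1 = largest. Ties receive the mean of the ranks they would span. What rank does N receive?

5

Sorted (descending): 89, 89, 88, 44, 44, 44, 41
The 2 values of 89 occupy positions 1–2 → average rank (1+2)/2 = 1.5.
The 3 values of 44 occupy positions 4–6 → average rank 5.
N has value 44 → rank 5.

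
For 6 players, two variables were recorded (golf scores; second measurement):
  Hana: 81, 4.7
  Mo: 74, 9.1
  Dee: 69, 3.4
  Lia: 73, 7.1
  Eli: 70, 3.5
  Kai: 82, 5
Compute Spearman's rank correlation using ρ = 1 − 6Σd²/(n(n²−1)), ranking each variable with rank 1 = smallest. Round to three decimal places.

0.543

Ranks of variable 1: 5, 4, 1, 3, 2, 6
Ranks of variable 2: 3, 6, 1, 5, 2, 4
d = r₁ − r₂: 2, -2, 0, -2, 0, 2
d²: 4, 4, 0, 4, 0, 4; Σd² = 16
ρ = 1 − 6·16/(6·35) = 1 − 96/210 = 0.543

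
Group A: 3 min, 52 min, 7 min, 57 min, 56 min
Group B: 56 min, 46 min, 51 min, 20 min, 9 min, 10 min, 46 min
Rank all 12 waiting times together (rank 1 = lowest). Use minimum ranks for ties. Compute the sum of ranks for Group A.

Sorted (ascending): 3, 7, 9, 10, 20, 46, 46, 51, 52, 56, 56, 57
The 2 values of 46 occupy positions 6–7 → each gets rank 6.
The 2 values of 56 occupy positions 10–11 → each gets rank 10.
Group A values → pooled ranks: 3→1, 52→9, 7→2, 57→12, 56→10
Rank sum = 1 + 9 + 2 + 12 + 10 = 34

34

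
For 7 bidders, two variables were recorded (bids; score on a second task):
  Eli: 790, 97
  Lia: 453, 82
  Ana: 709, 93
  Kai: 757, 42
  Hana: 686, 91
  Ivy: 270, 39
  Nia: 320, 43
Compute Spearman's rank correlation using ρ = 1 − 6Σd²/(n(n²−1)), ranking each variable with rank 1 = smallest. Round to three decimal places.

Ranks of variable 1: 7, 3, 5, 6, 4, 1, 2
Ranks of variable 2: 7, 4, 6, 2, 5, 1, 3
d = r₁ − r₂: 0, -1, -1, 4, -1, 0, -1
d²: 0, 1, 1, 16, 1, 0, 1; Σd² = 20
ρ = 1 − 6·20/(7·48) = 1 − 120/336 = 0.643

0.643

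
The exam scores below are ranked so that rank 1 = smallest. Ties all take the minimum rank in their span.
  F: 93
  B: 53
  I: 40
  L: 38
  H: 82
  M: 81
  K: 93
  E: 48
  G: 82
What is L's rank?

Sorted (ascending): 38, 40, 48, 53, 81, 82, 82, 93, 93
The 2 values of 82 occupy positions 6–7 → each gets rank 6.
The 2 values of 93 occupy positions 8–9 → each gets rank 8.
L has value 38 → rank 1.

1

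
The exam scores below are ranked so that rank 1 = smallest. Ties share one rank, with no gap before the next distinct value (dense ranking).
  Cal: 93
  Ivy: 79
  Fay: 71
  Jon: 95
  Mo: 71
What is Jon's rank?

Sorted (ascending): 71, 71, 79, 93, 95
The 2 values of 71 share dense rank 1.
Remaining distinct values take the next consecutive integers.
Jon has value 95 → rank 4.

4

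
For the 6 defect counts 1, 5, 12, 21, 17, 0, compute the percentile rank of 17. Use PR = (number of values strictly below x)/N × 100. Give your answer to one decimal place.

66.7

N = 6.
Strictly below 17: 4. Equal to 17: 1.
PR = 4/6 × 100 = 66.7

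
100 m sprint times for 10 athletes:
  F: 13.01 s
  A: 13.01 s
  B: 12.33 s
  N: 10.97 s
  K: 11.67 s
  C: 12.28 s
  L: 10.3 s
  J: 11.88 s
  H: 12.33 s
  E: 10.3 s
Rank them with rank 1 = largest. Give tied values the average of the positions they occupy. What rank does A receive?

1.5

Sorted (descending): 13.01, 13.01, 12.33, 12.33, 12.28, 11.88, 11.67, 10.97, 10.3, 10.3
The 2 values of 13.01 occupy positions 1–2 → average rank (1+2)/2 = 1.5.
The 2 values of 12.33 occupy positions 3–4 → average rank (3+4)/2 = 3.5.
The 2 values of 10.3 occupy positions 9–10 → average rank (9+10)/2 = 9.5.
A has value 13.01 s → rank 1.5.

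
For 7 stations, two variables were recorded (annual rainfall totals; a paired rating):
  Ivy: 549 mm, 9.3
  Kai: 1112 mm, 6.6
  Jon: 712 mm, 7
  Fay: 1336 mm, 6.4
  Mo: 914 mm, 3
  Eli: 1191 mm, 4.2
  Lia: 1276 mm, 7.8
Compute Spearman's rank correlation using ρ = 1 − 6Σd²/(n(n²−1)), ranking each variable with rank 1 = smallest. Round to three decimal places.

Ranks of variable 1: 1, 4, 2, 7, 3, 5, 6
Ranks of variable 2: 7, 4, 5, 3, 1, 2, 6
d = r₁ − r₂: -6, 0, -3, 4, 2, 3, 0
d²: 36, 0, 9, 16, 4, 9, 0; Σd² = 74
ρ = 1 − 6·74/(7·48) = 1 − 444/336 = -0.321

-0.321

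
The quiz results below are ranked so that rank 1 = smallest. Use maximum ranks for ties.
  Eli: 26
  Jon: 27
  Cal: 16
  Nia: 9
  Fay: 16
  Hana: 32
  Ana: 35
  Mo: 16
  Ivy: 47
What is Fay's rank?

4

Sorted (ascending): 9, 16, 16, 16, 26, 27, 32, 35, 47
The 3 values of 16 occupy positions 2–4 → each gets rank 4.
Fay has value 16 → rank 4.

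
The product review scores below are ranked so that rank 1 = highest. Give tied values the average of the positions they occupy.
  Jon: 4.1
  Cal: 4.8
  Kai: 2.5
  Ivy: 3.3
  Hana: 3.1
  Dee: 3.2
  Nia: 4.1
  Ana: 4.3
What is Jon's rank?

3.5

Sorted (descending): 4.8, 4.3, 4.1, 4.1, 3.3, 3.2, 3.1, 2.5
The 2 values of 4.1 occupy positions 3–4 → average rank (3+4)/2 = 3.5.
Jon has value 4.1 → rank 3.5.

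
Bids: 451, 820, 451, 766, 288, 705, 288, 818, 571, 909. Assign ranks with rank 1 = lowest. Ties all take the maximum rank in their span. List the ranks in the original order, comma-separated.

4, 9, 4, 7, 2, 6, 2, 8, 5, 10

Sorted (ascending): 288, 288, 451, 451, 571, 705, 766, 818, 820, 909
The 2 values of 288 occupy positions 1–2 → each gets rank 2.
The 2 values of 451 occupy positions 3–4 → each gets rank 4.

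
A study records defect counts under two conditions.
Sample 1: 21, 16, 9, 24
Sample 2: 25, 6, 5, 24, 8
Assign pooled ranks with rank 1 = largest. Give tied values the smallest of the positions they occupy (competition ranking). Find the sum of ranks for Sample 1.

17

Sorted (descending): 25, 24, 24, 21, 16, 9, 8, 6, 5
The 2 values of 24 occupy positions 2–3 → each gets rank 2.
Sample 1 values → pooled ranks: 21→4, 16→5, 9→6, 24→2
Rank sum = 4 + 5 + 6 + 2 = 17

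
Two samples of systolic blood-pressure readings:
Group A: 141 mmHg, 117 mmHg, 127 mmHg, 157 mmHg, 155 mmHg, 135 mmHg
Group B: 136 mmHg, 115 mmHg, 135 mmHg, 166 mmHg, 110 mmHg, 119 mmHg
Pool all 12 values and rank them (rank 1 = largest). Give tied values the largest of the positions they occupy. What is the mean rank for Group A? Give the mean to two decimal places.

Sorted (descending): 166, 157, 155, 141, 136, 135, 135, 127, 119, 117, 115, 110
The 2 values of 135 occupy positions 6–7 → each gets rank 7.
Group A values → pooled ranks: 141→4, 117→10, 127→8, 157→2, 155→3, 135→7
Mean rank = (4 + 10 + 8 + 2 + 3 + 7) / 6 = 5.67

5.67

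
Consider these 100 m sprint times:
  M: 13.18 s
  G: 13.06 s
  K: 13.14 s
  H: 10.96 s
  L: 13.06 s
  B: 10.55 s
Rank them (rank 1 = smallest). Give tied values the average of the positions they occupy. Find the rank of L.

Sorted (ascending): 10.55, 10.96, 13.06, 13.06, 13.14, 13.18
The 2 values of 13.06 occupy positions 3–4 → average rank (3+4)/2 = 3.5.
L has value 13.06 s → rank 3.5.

3.5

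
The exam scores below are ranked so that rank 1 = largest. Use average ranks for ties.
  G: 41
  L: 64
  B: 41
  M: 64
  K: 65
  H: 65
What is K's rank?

1.5

Sorted (descending): 65, 65, 64, 64, 41, 41
The 2 values of 65 occupy positions 1–2 → average rank (1+2)/2 = 1.5.
The 2 values of 64 occupy positions 3–4 → average rank (3+4)/2 = 3.5.
The 2 values of 41 occupy positions 5–6 → average rank (5+6)/2 = 5.5.
K has value 65 → rank 1.5.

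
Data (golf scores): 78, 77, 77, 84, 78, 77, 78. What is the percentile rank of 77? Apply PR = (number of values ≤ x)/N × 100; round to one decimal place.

42.9

N = 7.
Strictly below 77: 0. Equal to 77: 3.
PR = 3/7 × 100 = 42.9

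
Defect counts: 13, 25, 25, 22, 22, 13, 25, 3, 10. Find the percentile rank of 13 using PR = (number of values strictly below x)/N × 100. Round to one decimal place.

22.2

N = 9.
Strictly below 13: 2. Equal to 13: 2.
PR = 2/9 × 100 = 22.2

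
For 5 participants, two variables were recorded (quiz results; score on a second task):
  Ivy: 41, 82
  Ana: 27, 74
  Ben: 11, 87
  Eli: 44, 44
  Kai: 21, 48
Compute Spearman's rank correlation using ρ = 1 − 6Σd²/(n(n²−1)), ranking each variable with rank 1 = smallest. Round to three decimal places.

Ranks of variable 1: 4, 3, 1, 5, 2
Ranks of variable 2: 4, 3, 5, 1, 2
d = r₁ − r₂: 0, 0, -4, 4, 0
d²: 0, 0, 16, 16, 0; Σd² = 32
ρ = 1 − 6·32/(5·24) = 1 − 192/120 = -0.600

-0.600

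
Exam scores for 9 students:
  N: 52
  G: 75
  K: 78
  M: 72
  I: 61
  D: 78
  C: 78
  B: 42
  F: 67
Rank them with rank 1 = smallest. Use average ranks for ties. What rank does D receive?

8

Sorted (ascending): 42, 52, 61, 67, 72, 75, 78, 78, 78
The 3 values of 78 occupy positions 7–9 → average rank 8.
D has value 78 → rank 8.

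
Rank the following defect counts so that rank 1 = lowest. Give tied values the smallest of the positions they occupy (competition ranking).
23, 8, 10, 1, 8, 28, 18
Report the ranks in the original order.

Sorted (ascending): 1, 8, 8, 10, 18, 23, 28
The 2 values of 8 occupy positions 2–3 → each gets rank 2.

6, 2, 4, 1, 2, 7, 5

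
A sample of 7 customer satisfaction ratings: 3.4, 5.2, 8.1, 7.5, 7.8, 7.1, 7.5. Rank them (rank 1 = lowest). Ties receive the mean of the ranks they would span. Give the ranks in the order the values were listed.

Sorted (ascending): 3.4, 5.2, 7.1, 7.5, 7.5, 7.8, 8.1
The 2 values of 7.5 occupy positions 4–5 → average rank (4+5)/2 = 4.5.

1, 2, 7, 4.5, 6, 3, 4.5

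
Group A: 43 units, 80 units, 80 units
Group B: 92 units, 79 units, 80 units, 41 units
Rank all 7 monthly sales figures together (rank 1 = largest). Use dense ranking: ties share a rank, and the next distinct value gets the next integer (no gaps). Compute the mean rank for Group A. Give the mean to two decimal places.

2.67

Sorted (descending): 92, 80, 80, 80, 79, 43, 41
The 3 values of 80 share dense rank 2.
Remaining distinct values take the next consecutive integers.
Group A values → pooled ranks: 43→4, 80→2, 80→2
Mean rank = (4 + 2 + 2) / 3 = 2.67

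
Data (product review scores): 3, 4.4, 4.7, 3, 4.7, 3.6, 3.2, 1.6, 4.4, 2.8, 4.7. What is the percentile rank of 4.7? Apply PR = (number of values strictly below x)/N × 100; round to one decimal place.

N = 11.
Strictly below 4.7: 8. Equal to 4.7: 3.
PR = 8/11 × 100 = 72.7

72.7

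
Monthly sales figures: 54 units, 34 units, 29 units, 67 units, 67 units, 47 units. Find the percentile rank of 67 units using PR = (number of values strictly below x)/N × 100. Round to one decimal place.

N = 6.
Strictly below 67: 4. Equal to 67: 2.
PR = 4/6 × 100 = 66.7

66.7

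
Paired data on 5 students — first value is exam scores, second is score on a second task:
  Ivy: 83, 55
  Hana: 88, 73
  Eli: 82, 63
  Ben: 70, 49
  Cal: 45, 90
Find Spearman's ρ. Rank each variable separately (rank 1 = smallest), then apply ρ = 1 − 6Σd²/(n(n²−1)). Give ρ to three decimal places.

-0.100

Ranks of variable 1: 4, 5, 3, 2, 1
Ranks of variable 2: 2, 4, 3, 1, 5
d = r₁ − r₂: 2, 1, 0, 1, -4
d²: 4, 1, 0, 1, 16; Σd² = 22
ρ = 1 − 6·22/(5·24) = 1 − 132/120 = -0.100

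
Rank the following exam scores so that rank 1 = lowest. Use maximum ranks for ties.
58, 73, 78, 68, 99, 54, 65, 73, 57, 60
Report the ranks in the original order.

3, 8, 9, 6, 10, 1, 5, 8, 2, 4

Sorted (ascending): 54, 57, 58, 60, 65, 68, 73, 73, 78, 99
The 2 values of 73 occupy positions 7–8 → each gets rank 8.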